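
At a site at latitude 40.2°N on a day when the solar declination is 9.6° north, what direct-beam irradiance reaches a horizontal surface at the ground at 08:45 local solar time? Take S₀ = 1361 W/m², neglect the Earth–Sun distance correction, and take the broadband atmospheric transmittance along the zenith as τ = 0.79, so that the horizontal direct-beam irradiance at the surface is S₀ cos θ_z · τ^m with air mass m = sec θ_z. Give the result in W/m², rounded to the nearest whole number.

Hour angle H = 15° × (8.75 − 12) = -48.75°.
cos θ_z = sin(40.2°) sin(9.6°) + cos(40.2°) cos(9.6°) cos(-48.75°) = 0.1076 + 0.4966 = 0.6042.
Air mass m = 1/cos θ_z = 1/0.6042 = 1.655; τ^m = 0.79^1.655 = 0.6770.
Surface direct beam = 1361 × 0.6042 × 0.6770 = 556.71 W/m².

557 W/m²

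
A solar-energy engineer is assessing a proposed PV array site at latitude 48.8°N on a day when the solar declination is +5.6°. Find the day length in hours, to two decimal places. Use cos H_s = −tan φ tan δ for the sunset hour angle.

12.86 hours

−tan φ tan δ = −(1.1423)(0.0981) = -0.1121; H_s = arccos(-0.1121) = 96.44°.
Day length = 2 H_s / 15° h⁻¹ = 192.88° / 15 = 12.859 h.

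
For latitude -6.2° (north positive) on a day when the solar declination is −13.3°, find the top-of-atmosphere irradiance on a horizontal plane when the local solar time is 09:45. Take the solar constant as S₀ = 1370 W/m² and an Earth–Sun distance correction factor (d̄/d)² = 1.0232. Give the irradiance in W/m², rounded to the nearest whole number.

Hour angle H = 15° × (9.75 − 12) = -33.75°.
With φ = -6.2°, δ = -13.3°, H = -33.75°: sin φ sin δ = 0.0248, cos φ cos δ cos H = 0.8044, so cos θ_z = 0.8292.
Top-of-atmosphere irradiance = S₀ (d̄/d)² cos θ_z = 1370 × 1.0232 × 0.8292 = 1162.36 W/m².

1162 W/m²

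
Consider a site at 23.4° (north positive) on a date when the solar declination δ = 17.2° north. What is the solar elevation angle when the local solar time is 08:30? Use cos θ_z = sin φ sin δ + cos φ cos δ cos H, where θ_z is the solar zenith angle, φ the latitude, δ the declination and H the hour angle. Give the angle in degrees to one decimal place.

40.6°

Hour angle H = 15° × (8.5 − 12) = -52.50°.
With φ = 23.4°, δ = 17.2°, H = -52.50°: sin φ sin δ = 0.1174, cos φ cos δ cos H = 0.5337, so cos θ_z = 0.6511.
θ_z = arccos(0.6511) = 49.38°, so the elevation is 90° − 49.38° = 40.62°.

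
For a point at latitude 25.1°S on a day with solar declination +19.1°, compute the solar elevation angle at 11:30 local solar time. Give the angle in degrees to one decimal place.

Hour angle H = 15° × (11.5 − 12) = -7.50°.
cos θ_z = sin φ sin δ + cos φ cos δ cos H = (-0.4242)(0.3272) + (0.9056)(0.9449)(0.9914) = 0.7095.
θ_z = arccos(0.7095) = 44.81°, so the elevation is 90° − 44.81° = 45.19°.

45.2°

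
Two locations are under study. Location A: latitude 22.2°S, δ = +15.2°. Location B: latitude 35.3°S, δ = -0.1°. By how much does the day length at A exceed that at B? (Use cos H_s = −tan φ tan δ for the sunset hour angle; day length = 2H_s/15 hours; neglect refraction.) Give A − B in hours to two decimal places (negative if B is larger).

A: H_s = arccos(−tan -22.2° · tan 15.2°) = 83.63°, so 2H_s/15 = 11.1507 h.
B: H_s = arccos(−tan -35.3° · tan -0.1°) = 90.07°, so 2H_s/15 = 12.0093 h.
A − B = 11.1507 − 12.0093 = -0.8586 h.

-0.86 h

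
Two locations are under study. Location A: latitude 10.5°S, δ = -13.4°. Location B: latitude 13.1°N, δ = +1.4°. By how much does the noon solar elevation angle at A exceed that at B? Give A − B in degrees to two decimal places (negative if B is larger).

A: 90° − |-10.5 − (-13.4)| = 87.10°.
B: 90° − |13.1 − (1.4)| = 78.30°.
A − B = 87.10 − 78.30 = 8.80°.

+8.80°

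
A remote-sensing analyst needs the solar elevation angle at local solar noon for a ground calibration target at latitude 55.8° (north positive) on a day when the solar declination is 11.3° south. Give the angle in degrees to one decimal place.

At local solar noon the hour angle is zero, so the elevation is 90° − |φ − δ| = 90° − |55.8° − (-11.3°)| = 90° − 67.1° = 22.9°.

22.9°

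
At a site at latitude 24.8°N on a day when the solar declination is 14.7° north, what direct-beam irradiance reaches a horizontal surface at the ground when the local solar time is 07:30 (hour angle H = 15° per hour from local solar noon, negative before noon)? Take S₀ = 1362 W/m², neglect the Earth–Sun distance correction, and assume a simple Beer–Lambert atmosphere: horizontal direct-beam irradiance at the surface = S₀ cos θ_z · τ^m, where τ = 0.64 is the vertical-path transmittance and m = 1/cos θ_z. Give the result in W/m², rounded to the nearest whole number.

220 W/m²

Hour angle H = 15° × (7.5 − 12) = -67.50°.
cos θ_z = sin(24.8°) sin(14.7°) + cos(24.8°) cos(14.7°) cos(-67.50°) = 0.1064 + 0.3360 = 0.4424.
Air mass m = 1/cos θ_z = 1/0.4424 = 2.260; τ^m = 0.64^2.260 = 0.3647.
Surface direct beam = 1362 × 0.4424 × 0.3647 = 219.75 W/m².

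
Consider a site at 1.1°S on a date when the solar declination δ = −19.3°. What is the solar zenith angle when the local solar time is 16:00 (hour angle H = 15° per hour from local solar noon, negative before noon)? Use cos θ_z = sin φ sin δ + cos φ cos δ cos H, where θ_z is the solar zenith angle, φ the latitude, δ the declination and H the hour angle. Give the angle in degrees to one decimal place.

Hour angle H = 15° × (16 − 12) = 60.00°.
cos θ_z = sin(-1.1°) sin(-19.3°) + cos(-1.1°) cos(-19.3°) cos(60.00°) = 0.0063 + 0.4718 = 0.4781.
θ_z = arccos(0.4781) = 61.44°.

61.4°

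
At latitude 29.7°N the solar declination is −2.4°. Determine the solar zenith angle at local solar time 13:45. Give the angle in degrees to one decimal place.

40.7°

Hour angle H = 15° × (13.75 − 12) = 26.25°.
cos θ_z = sin(29.7°) sin(-2.4°) + cos(29.7°) cos(-2.4°) cos(26.25°) = -0.0207 + 0.7784 = 0.7577.
θ_z = arccos(0.7577) = 40.74°.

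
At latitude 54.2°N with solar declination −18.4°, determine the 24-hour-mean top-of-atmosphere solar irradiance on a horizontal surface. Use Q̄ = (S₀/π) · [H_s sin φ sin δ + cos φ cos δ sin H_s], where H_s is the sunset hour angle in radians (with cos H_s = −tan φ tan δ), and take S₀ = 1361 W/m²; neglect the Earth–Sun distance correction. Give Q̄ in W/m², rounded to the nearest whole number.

−tan φ tan δ = −(1.3865)(-0.3327) = 0.4613; H_s = arccos(0.4613) = 62.53°. In radians, H_s = 1.0914.
H_s sin φ sin δ = 1.0914 × 0.8111 × -0.3156 = -0.2794.
cos φ cos δ sin H_s = 0.5850 × 0.9489 × 0.8873 = 0.4925.
Q̄ = (1361/π) × (-0.2794 + 0.4925) = 433.22 × 0.2131 = 92.32 W/m².

92 W/m²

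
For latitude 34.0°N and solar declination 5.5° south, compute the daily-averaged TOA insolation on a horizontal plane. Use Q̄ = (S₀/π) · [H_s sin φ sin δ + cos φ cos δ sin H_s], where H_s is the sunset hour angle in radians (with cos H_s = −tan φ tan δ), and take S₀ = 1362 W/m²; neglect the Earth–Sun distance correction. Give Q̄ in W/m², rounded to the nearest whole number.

322 W/m²

−tan φ tan δ = −(0.6745)(-0.0963) = 0.0650; H_s = arccos(0.0650) = 86.27°. In radians, H_s = 1.5057.
H_s sin φ sin δ = 1.5057 × 0.5592 × -0.0958 = -0.0807.
cos φ cos δ sin H_s = 0.8290 × 0.9954 × 0.9979 = 0.8235.
Q̄ = (1362/π) × (-0.0807 + 0.8235) = 433.54 × 0.7428 = 322.03 W/m².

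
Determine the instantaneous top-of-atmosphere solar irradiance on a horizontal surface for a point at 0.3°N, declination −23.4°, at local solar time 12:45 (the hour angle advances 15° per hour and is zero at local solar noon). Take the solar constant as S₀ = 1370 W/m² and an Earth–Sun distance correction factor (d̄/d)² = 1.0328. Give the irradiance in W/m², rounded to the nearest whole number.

Hour angle H = 15° × (12.75 − 12) = 11.25°.
cos θ_z = sin φ sin δ + cos φ cos δ cos H = (0.0052)(-0.3971) + (1.0000)(0.9178)(0.9808) = 0.8981.
Top-of-atmosphere irradiance = S₀ (d̄/d)² cos θ_z = 1370 × 1.0328 × 0.8981 = 1270.75 W/m².

1271 W/m²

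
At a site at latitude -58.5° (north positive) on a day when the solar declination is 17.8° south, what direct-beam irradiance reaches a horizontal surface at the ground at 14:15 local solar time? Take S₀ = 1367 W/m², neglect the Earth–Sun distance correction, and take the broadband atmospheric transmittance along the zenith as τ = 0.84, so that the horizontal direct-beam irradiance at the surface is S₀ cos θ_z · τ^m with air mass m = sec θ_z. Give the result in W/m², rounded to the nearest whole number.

712 W/m²

Hour angle H = 15° × (14.25 − 12) = 33.75°.
cos θ_z = sin(-58.5°) sin(-17.8°) + cos(-58.5°) cos(-17.8°) cos(33.75°) = 0.2606 + 0.4136 = 0.6742.
Air mass m = 1/cos θ_z = 1/0.6742 = 1.483; τ^m = 0.84^1.483 = 0.7722.
Surface direct beam = 1367 × 0.6742 × 0.7722 = 711.68 W/m².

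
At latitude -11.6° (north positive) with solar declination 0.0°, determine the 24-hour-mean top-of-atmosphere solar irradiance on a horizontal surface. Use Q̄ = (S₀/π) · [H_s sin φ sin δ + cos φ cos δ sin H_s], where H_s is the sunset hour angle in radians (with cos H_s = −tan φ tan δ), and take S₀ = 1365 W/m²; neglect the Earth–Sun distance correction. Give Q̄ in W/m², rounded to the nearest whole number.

426 W/m²

−tan φ tan δ = −(-0.2053)(0.0000) = 0.0000; H_s = arccos(0.0000) = 90.00°. In radians, H_s = 1.5708.
H_s sin φ sin δ = 1.5708 × -0.2011 × 0.0000 = 0.0000.
cos φ cos δ sin H_s = 0.9796 × 1.0000 × 1.0000 = 0.9796.
Q̄ = (1365/π) × (0.0000 + 0.9796) = 434.49 × 0.9796 = 425.63 W/m².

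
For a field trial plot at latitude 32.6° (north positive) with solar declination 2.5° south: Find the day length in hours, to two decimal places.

The sunset hour angle satisfies cos H_s = −tan φ tan δ = 0.0279, giving H_s = 88.40°.
Day length = 2 H_s / 15° h⁻¹ = 176.80° / 15 = 11.787 h.

11.79 hours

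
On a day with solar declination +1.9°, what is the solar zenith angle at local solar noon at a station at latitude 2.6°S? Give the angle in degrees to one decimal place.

At local solar noon the hour angle is zero, so the zenith angle is |φ − δ| = |-2.6° − (1.9°)| = 4.5°.

4.5°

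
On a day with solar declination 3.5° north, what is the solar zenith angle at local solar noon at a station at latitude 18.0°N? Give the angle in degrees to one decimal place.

14.5°

At local solar noon the hour angle is zero, so the zenith angle is |φ − δ| = |18.0° − (3.5°)| = 14.5°.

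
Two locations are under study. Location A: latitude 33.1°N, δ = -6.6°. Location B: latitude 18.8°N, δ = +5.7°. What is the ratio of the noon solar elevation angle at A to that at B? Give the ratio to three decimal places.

0.654

A: 90° − |33.1 − (-6.6)| = 50.30°.
B: 90° − |18.8 − (5.7)| = 76.90°.
Ratio A/B = 50.3000 / 76.9000 = 0.6541.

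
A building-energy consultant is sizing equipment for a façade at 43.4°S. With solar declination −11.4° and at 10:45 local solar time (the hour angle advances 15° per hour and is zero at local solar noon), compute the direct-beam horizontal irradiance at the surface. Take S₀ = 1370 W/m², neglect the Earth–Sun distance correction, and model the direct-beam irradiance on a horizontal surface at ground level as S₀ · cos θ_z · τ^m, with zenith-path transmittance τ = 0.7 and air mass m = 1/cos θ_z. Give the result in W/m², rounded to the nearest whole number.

715 W/m²

Hour angle H = 15° × (10.75 − 12) = -18.75°.
With φ = -43.4°, δ = -11.4°, H = -18.75°: sin φ sin δ = 0.1358, cos φ cos δ cos H = 0.6744, so cos θ_z = 0.8102.
Air mass m = 1/cos θ_z = 1/0.8102 = 1.234; τ^m = 0.7^1.234 = 0.6439.
Surface direct beam = 1370 × 0.8102 × 0.6439 = 714.71 W/m².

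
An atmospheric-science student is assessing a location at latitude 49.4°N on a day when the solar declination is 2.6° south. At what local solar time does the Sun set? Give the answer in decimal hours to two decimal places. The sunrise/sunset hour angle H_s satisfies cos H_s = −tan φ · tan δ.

cos H_s = −tan(49.4°) · tan(-2.6°) = 0.0530, so H_s = arccos(0.0530) = 86.96°.
Sunset is at 12 + H_s/15 = 12 + 5.797 = 17.797 h local solar time.

17.80 h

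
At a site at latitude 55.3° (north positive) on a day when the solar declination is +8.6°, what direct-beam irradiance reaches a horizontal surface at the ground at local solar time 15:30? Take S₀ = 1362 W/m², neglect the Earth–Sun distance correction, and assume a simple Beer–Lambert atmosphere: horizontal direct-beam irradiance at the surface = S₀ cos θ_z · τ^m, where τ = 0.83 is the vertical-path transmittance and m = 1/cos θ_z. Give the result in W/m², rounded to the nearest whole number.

425 W/m²

Hour angle H = 15° × (15.5 − 12) = 52.50°.
cos θ_z = sin φ sin δ + cos φ cos δ cos H = (0.8221)(0.1495) + (0.5693)(0.9888)(0.6088) = 0.4656.
Air mass m = 1/cos θ_z = 1/0.4656 = 2.148; τ^m = 0.83^2.148 = 0.6702.
Surface direct beam = 1362 × 0.4656 × 0.6702 = 425.01 W/m².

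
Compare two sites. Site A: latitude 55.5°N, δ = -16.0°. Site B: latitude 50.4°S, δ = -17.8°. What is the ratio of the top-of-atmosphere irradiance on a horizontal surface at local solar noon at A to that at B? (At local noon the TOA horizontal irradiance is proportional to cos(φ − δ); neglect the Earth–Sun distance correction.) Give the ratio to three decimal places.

A: cos θ_z = cos(55.5° − (-16.0°)) = 0.3173.
B: cos θ_z = cos(-50.4° − (-17.8°)) = 0.8425.
Ratio A/B = 0.3173 / 0.8425 = 0.3766.

0.377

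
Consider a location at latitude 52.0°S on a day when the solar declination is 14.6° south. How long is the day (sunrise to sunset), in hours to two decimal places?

14.60 hours

The sunset hour angle satisfies cos H_s = −tan φ tan δ = -0.3334, giving H_s = 109.48°.
Day length = 2 H_s / 15° h⁻¹ = 218.96° / 15 = 14.597 h.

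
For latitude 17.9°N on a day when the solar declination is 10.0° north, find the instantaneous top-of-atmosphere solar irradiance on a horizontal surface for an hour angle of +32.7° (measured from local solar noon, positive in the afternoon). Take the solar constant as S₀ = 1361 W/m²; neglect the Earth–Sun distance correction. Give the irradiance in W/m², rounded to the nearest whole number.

1146 W/m²

cos θ_z = sin φ sin δ + cos φ cos δ cos H = (0.3074)(0.1736) + (0.9516)(0.9848)(0.8415) = 0.8420.
Top-of-atmosphere irradiance = S₀ cos θ_z = 1361 × 0.8420 = 1145.96 W/m².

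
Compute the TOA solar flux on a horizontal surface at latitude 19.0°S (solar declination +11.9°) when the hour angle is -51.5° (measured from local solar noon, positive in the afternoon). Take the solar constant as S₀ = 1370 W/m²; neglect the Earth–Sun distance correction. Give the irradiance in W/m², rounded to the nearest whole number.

697 W/m²

cos θ_z = sin(-19.0°) sin(11.9°) + cos(-19.0°) cos(11.9°) cos(-51.50°) = -0.0671 + 0.5759 = 0.5088.
Top-of-atmosphere irradiance = S₀ cos θ_z = 1370 × 0.5088 = 697.06 W/m².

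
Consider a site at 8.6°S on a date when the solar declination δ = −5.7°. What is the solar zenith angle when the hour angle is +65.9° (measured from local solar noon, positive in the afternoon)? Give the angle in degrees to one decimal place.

With φ = -8.6°, δ = -5.7°, H = 65.90°: sin φ sin δ = 0.0149, cos φ cos δ cos H = 0.4017, so cos θ_z = 0.4166.
θ_z = arccos(0.4166) = 65.38°.

65.4°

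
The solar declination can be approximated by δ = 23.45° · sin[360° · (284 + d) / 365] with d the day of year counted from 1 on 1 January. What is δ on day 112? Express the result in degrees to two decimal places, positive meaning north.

+11.93°

360 × (284 + 112) / 365 = 390.575°; sin(390.575°) = 0.5087.
δ = 23.45 × 0.5087 = 11.929° ≈ +11.93°.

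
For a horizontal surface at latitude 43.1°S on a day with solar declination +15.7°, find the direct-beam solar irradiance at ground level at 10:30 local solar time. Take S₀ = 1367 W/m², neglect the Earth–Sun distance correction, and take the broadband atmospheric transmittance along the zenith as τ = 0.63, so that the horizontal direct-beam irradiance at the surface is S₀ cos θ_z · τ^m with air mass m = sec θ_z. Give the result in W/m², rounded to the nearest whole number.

235 W/m²

Hour angle H = 15° × (10.5 − 12) = -22.50°.
With φ = -43.1°, δ = 15.7°, H = -22.50°: sin φ sin δ = -0.1849, cos φ cos δ cos H = 0.6494, so cos θ_z = 0.4645.
Air mass m = 1/cos θ_z = 1/0.4645 = 2.153; τ^m = 0.63^2.153 = 0.3698.
Surface direct beam = 1367 × 0.4645 × 0.3698 = 234.81 W/m².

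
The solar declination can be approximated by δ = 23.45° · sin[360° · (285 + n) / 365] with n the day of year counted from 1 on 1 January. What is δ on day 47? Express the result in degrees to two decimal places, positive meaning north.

-12.62°

360 × (285 + 47) / 365 = 327.452°; sin(327.452°) = -0.5380.
δ = 23.45 × -0.5380 = -12.616° ≈ -12.62°.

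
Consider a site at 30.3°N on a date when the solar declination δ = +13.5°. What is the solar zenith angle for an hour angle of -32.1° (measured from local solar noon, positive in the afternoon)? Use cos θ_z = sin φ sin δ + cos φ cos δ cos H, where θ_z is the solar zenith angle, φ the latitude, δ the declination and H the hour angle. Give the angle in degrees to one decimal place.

cos θ_z = sin(30.3°) sin(13.5°) + cos(30.3°) cos(13.5°) cos(-32.10°) = 0.1178 + 0.7112 = 0.8290.
θ_z = arccos(0.8290) = 34.00°.

34.0°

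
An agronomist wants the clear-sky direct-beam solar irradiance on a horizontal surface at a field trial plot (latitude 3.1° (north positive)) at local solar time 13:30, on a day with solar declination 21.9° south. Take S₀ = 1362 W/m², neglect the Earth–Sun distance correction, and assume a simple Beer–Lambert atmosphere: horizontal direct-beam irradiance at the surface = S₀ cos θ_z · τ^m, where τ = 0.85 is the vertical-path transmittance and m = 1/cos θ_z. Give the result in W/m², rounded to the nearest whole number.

Hour angle H = 15° × (13.5 − 12) = 22.50°.
With φ = 3.1°, δ = -21.9°, H = 22.50°: sin φ sin δ = -0.0202, cos φ cos δ cos H = 0.8560, so cos θ_z = 0.8358.
Air mass m = 1/cos θ_z = 1/0.8358 = 1.196; τ^m = 0.85^1.196 = 0.8234.
Surface direct beam = 1362 × 0.8358 × 0.8234 = 937.33 W/m².

937 W/m²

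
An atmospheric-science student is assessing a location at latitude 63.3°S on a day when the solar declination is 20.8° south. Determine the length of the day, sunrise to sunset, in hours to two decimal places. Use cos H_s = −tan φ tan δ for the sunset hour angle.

−tan φ tan δ = −(-1.9883)(-0.3799) = -0.7554; H_s = arccos(-0.7554) = 139.06°.
Day length = 2 H_s / 15° h⁻¹ = 278.12° / 15 = 18.541 h.

18.54 hours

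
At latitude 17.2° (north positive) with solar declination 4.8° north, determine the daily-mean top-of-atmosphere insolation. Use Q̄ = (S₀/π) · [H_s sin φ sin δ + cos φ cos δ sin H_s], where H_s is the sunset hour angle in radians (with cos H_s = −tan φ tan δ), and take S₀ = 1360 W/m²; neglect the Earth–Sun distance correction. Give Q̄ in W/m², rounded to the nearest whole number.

−tan φ tan δ = −(0.3096)(0.0840) = -0.0260; H_s = arccos(-0.0260) = 91.49°. In radians, H_s = 1.5968.
H_s sin φ sin δ = 1.5968 × 0.2957 × 0.0837 = 0.0395.
cos φ cos δ sin H_s = 0.9553 × 0.9965 × 0.9997 = 0.9517.
Q̄ = (1360/π) × (0.0395 + 0.9517) = 432.90 × 0.9912 = 429.09 W/m².

429 W/m²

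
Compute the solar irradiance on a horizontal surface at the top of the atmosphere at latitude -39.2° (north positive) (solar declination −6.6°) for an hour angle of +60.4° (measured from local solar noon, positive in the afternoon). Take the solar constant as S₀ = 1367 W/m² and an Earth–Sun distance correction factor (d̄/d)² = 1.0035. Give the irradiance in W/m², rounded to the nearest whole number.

cos θ_z = sin(-39.2°) sin(-6.6°) + cos(-39.2°) cos(-6.6°) cos(60.40°) = 0.0726 + 0.3802 = 0.4528.
Top-of-atmosphere irradiance = S₀ (d̄/d)² cos θ_z = 1367 × 1.0035 × 0.4528 = 621.14 W/m².

621 W/m²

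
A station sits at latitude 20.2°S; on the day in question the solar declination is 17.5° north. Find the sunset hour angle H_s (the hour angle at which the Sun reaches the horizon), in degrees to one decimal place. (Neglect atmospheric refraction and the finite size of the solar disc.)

83.3°

cos H_s = −tan(-20.2°) · tan(17.5°) = 0.1160, so H_s = arccos(0.1160) = 83.34°.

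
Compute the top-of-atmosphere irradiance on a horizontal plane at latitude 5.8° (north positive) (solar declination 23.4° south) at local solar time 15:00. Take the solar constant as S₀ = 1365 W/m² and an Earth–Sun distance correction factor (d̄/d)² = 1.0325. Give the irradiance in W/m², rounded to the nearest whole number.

Hour angle H = 15° × (15 − 12) = 45.00°.
With φ = 5.8°, δ = -23.4°, H = 45.00°: sin φ sin δ = -0.0401, cos φ cos δ cos H = 0.6456, so cos θ_z = 0.6055.
Top-of-atmosphere irradiance = S₀ (d̄/d)² cos θ_z = 1365 × 1.0325 × 0.6055 = 853.37 W/m².

853 W/m²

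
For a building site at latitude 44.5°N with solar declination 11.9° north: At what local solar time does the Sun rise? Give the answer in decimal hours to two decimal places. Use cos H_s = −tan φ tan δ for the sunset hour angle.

The sunset hour angle satisfies cos H_s = −tan φ tan δ = -0.2071, giving H_s = 101.95°.
Sunrise is at 12 − H_s/15 = 12 − 6.797 = 5.203 h local solar time.

5.20 h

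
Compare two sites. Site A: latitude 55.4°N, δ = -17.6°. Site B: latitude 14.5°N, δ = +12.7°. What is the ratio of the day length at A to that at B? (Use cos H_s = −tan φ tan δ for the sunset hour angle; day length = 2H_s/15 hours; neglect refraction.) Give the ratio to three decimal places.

A: H_s = arccos(−tan 55.4° · tan -17.6°) = 62.62°, so 2H_s/15 = 8.3493 h.
B: H_s = arccos(−tan 14.5° · tan 12.7°) = 93.34°, so 2H_s/15 = 12.4453 h.
Ratio A/B = 8.3493 / 12.4453 = 0.6709.

0.671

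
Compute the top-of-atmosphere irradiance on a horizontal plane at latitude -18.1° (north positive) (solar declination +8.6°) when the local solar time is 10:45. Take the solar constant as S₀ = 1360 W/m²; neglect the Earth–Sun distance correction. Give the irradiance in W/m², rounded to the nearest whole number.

1147 W/m²

Hour angle H = 15° × (10.75 − 12) = -18.75°.
cos θ_z = sin φ sin δ + cos φ cos δ cos H = (-0.3107)(0.1495) + (0.9505)(0.9888)(0.9469) = 0.8435.
Top-of-atmosphere irradiance = S₀ cos θ_z = 1360 × 0.8435 = 1147.16 W/m².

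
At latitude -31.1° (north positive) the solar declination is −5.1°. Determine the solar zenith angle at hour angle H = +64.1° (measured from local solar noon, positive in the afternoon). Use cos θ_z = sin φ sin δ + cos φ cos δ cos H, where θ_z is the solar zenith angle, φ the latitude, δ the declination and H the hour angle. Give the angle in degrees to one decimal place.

65.3°

With φ = -31.1°, δ = -5.1°, H = 64.10°: sin φ sin δ = 0.0459, cos φ cos δ cos H = 0.3725, so cos θ_z = 0.4184.
θ_z = arccos(0.4184) = 65.27°.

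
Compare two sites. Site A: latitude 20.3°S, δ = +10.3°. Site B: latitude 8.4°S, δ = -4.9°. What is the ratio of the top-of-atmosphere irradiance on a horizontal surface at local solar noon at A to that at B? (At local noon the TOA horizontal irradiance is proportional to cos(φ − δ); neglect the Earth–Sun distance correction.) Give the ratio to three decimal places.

0.862

A: cos θ_z = cos(-20.3° − (10.3°)) = 0.8607.
B: cos θ_z = cos(-8.4° − (-4.9°)) = 0.9981.
Ratio A/B = 0.8607 / 0.9981 = 0.8623.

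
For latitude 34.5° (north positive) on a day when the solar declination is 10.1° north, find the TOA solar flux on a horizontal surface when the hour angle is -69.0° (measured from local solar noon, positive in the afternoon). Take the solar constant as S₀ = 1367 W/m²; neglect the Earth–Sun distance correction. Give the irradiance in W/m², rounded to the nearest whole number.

With φ = 34.5°, δ = 10.1°, H = -69.00°: sin φ sin δ = 0.0993, cos φ cos δ cos H = 0.2908, so cos θ_z = 0.3901.
Top-of-atmosphere irradiance = S₀ cos θ_z = 1367 × 0.3901 = 533.27 W/m².

533 W/m²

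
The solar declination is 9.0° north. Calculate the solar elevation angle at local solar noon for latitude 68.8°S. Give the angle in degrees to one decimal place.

At local solar noon the hour angle is zero, so the elevation is 90° − |φ − δ| = 90° − |-68.8° − (9.0°)| = 90° − 77.8° = 12.2°.

12.2°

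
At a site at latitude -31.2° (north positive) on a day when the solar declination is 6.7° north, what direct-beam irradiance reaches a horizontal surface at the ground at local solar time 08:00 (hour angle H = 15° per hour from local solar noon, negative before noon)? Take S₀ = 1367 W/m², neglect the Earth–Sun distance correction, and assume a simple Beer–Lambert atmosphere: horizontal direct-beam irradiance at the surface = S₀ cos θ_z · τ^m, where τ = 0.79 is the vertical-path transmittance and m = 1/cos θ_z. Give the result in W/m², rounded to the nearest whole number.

Hour angle H = 15° × (8 − 12) = -60.00°.
cos θ_z = sin(-31.2°) sin(6.7°) + cos(-31.2°) cos(6.7°) cos(-60.00°) = -0.0604 + 0.4248 = 0.3644.
Air mass m = 1/cos θ_z = 1/0.3644 = 2.744; τ^m = 0.79^2.744 = 0.5237.
Surface direct beam = 1367 × 0.3644 × 0.5237 = 260.87 W/m².

261 W/m²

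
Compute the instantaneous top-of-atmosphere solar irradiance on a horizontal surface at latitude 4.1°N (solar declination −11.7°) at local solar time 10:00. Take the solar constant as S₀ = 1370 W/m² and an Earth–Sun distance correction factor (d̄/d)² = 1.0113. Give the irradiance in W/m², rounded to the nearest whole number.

1152 W/m²

Hour angle H = 15° × (10 − 12) = -30.00°.
cos θ_z = sin(4.1°) sin(-11.7°) + cos(4.1°) cos(-11.7°) cos(-30.00°) = -0.0145 + 0.8459 = 0.8314.
Top-of-atmosphere irradiance = S₀ (d̄/d)² cos θ_z = 1370 × 1.0113 × 0.8314 = 1151.89 W/m².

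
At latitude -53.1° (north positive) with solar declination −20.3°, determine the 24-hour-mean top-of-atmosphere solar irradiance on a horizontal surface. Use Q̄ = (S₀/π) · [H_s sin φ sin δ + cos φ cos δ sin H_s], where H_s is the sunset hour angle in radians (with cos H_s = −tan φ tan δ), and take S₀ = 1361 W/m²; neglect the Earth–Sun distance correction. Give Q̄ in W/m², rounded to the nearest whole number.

463 W/m²

−tan φ tan δ = −(-1.3319)(-0.3699) = -0.4927; H_s = arccos(-0.4927) = 119.52°. In radians, H_s = 2.0860.
H_s sin φ sin δ = 2.0860 × -0.7997 × -0.3469 = 0.5787.
cos φ cos δ sin H_s = 0.6004 × 0.9379 × 0.8702 = 0.4900.
Q̄ = (1361/π) × (0.5787 + 0.4900) = 433.22 × 1.0687 = 462.98 W/m².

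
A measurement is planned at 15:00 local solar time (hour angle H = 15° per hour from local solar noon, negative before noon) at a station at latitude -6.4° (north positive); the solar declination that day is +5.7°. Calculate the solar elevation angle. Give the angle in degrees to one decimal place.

43.5°

Hour angle H = 15° × (15 − 12) = 45.00°.
cos θ_z = sin(-6.4°) sin(5.7°) + cos(-6.4°) cos(5.7°) cos(45.00°) = -0.0111 + 0.6992 = 0.6881.
θ_z = arccos(0.6881) = 46.52°, so the elevation is 90° − 46.52° = 43.48°.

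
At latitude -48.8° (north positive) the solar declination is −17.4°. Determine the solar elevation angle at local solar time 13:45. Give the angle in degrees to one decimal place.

Hour angle H = 15° × (13.75 − 12) = 26.25°.
cos θ_z = sin φ sin δ + cos φ cos δ cos H = (-0.7524)(-0.2990) + (0.6587)(0.9542)(0.8969) = 0.7887.
θ_z = arccos(0.7887) = 37.94°, so the elevation is 90° − 37.94° = 52.06°.

52.1°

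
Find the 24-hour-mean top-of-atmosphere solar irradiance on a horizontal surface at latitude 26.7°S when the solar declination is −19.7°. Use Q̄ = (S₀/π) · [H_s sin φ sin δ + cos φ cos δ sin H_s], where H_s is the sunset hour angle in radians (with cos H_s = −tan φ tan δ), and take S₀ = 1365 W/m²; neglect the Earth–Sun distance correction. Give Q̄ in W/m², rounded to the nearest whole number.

475 W/m²

cos H_s = −tan(-26.7°) · tan(-19.7°) = -0.1801, so H_s = arccos(-0.1801) = 100.38°. In radians, H_s = 1.7520.
H_s sin φ sin δ = 1.7520 × -0.4493 × -0.3371 = 0.2654.
cos φ cos δ sin H_s = 0.8934 × 0.9415 × 0.9836 = 0.8273.
Q̄ = (1365/π) × (0.2654 + 0.8273) = 434.49 × 1.0927 = 474.77 W/m².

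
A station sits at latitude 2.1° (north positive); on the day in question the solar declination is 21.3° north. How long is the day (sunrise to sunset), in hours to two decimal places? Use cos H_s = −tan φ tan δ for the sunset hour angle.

12.11 hours

−tan φ tan δ = −(0.0367)(0.3899) = -0.0143; H_s = arccos(-0.0143) = 90.82°.
Day length = 2 H_s / 15° h⁻¹ = 181.64° / 15 = 12.109 h.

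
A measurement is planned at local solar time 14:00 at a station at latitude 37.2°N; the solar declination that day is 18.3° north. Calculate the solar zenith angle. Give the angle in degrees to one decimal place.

Hour angle H = 15° × (14 − 12) = 30.00°.
cos θ_z = sin φ sin δ + cos φ cos δ cos H = (0.6046)(0.3140) + (0.7965)(0.9494)(0.8660) = 0.8447.
θ_z = arccos(0.8447) = 32.36°.

32.4°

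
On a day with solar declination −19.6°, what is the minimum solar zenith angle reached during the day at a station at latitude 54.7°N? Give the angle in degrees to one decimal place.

74.3°

At local solar noon the hour angle is zero, so the zenith angle is |φ − δ| = |54.7° − (-19.6°)| = 74.3°.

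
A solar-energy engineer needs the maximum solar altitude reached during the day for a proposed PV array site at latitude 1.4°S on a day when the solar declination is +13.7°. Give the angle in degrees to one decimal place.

74.9°

At local solar noon the hour angle is zero, so the elevation is 90° − |φ − δ| = 90° − |-1.4° − (13.7°)| = 90° − 15.1° = 74.9°.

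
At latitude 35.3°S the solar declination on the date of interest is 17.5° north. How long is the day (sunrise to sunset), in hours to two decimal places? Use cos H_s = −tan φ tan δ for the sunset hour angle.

10.28 hours

The sunset hour angle satisfies cos H_s = −tan φ tan δ = 0.2232, giving H_s = 77.10°.
Day length = 2 H_s / 15° h⁻¹ = 154.20° / 15 = 10.280 h.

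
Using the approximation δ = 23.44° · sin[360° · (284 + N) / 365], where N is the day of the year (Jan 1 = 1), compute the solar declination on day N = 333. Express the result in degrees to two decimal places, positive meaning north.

-21.82°

360 × (284 + 333) / 365 = 608.548°; sin(608.548°) = -0.9307.
δ = 23.44 × -0.9307 = -21.816° ≈ -21.82°.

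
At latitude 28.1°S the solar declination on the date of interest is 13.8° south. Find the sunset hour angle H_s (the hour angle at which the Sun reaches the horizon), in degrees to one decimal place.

−tan φ tan δ = −(-0.5340)(-0.2456) = -0.1312; H_s = arccos(-0.1312) = 97.54°.

97.5°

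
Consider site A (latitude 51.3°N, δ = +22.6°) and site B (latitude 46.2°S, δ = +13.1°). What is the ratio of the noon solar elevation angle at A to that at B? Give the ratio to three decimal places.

A: 90° − |51.3 − (22.6)| = 61.30°.
B: 90° − |-46.2 − (13.1)| = 30.70°.
Ratio A/B = 61.3000 / 30.7000 = 1.9967.

1.997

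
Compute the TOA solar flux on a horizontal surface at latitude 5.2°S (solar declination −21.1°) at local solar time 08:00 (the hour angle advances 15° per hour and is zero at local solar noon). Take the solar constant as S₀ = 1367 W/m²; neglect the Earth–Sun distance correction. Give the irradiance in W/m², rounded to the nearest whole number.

Hour angle H = 15° × (8 − 12) = -60.00°.
With φ = -5.2°, δ = -21.1°, H = -60.00°: sin φ sin δ = 0.0326, cos φ cos δ cos H = 0.4646, so cos θ_z = 0.4972.
Top-of-atmosphere irradiance = S₀ cos θ_z = 1367 × 0.4972 = 679.67 W/m².

680 W/m²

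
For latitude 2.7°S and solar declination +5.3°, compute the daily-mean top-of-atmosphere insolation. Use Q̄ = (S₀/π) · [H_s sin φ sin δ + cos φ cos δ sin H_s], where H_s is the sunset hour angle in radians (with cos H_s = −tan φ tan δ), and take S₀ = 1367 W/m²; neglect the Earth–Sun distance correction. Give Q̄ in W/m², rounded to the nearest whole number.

−tan φ tan δ = −(-0.0472)(0.0928) = 0.0044; H_s = arccos(0.0044) = 89.75°. In radians, H_s = 1.5664.
H_s sin φ sin δ = 1.5664 × -0.0471 × 0.0924 = -0.0068.
cos φ cos δ sin H_s = 0.9989 × 0.9957 × 1.0000 = 0.9946.
Q̄ = (1367/π) × (-0.0068 + 0.9946) = 435.13 × 0.9878 = 429.82 W/m².

430 W/m²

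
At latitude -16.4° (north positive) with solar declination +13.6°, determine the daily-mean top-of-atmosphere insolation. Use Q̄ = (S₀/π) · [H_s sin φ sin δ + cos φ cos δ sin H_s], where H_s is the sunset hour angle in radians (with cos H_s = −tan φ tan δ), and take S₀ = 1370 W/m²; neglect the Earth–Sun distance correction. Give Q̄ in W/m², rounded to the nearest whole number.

−tan φ tan δ = −(-0.2943)(0.2419) = 0.0712; H_s = arccos(0.0712) = 85.92°. In radians, H_s = 1.4996.
H_s sin φ sin δ = 1.4996 × -0.2823 × 0.2351 = -0.0995.
cos φ cos δ sin H_s = 0.9593 × 0.9720 × 0.9975 = 0.9301.
Q̄ = (1370/π) × (-0.0995 + 0.9301) = 436.08 × 0.8306 = 362.21 W/m².

362 W/m²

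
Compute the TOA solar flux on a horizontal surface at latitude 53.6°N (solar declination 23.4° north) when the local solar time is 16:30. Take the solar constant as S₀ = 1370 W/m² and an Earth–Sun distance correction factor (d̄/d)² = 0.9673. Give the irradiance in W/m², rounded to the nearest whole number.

Hour angle H = 15° × (16.5 − 12) = 67.50°.
cos θ_z = sin(53.6°) sin(23.4°) + cos(53.6°) cos(23.4°) cos(67.50°) = 0.3197 + 0.2084 = 0.5281.
Top-of-atmosphere irradiance = S₀ (d̄/d)² cos θ_z = 1370 × 0.9673 × 0.5281 = 699.84 W/m².

700 W/m²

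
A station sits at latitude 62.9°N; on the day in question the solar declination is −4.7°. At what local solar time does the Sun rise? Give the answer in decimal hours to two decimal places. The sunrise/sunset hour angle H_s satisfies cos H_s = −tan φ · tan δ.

−tan φ tan δ = −(1.9542)(-0.0822) = 0.1606; H_s = arccos(0.1606) = 80.76°.
Sunrise is at 12 − H_s/15 = 12 − 5.384 = 6.616 h local solar time.

6.62 h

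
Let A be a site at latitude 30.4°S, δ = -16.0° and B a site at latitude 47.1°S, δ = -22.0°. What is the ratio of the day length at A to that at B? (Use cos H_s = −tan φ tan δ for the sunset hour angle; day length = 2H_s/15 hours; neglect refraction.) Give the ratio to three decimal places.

0.861

A: H_s = arccos(−tan -30.4° · tan -16.0°) = 99.69°, so 2H_s/15 = 13.2920 h.
B: H_s = arccos(−tan -47.1° · tan -22.0°) = 115.77°, so 2H_s/15 = 15.4360 h.
Ratio A/B = 13.2920 / 15.4360 = 0.8611.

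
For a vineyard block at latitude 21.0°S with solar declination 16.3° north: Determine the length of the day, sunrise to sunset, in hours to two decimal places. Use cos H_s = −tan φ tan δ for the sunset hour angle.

11.14 hours

The sunset hour angle satisfies cos H_s = −tan φ tan δ = 0.1122, giving H_s = 83.56°.
Day length = 2 H_s / 15° h⁻¹ = 167.12° / 15 = 11.141 h.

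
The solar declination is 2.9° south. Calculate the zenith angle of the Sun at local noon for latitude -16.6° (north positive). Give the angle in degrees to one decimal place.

13.7°

At local solar noon the hour angle is zero, so the zenith angle is |φ − δ| = |-16.6° − (-2.9°)| = 13.7°.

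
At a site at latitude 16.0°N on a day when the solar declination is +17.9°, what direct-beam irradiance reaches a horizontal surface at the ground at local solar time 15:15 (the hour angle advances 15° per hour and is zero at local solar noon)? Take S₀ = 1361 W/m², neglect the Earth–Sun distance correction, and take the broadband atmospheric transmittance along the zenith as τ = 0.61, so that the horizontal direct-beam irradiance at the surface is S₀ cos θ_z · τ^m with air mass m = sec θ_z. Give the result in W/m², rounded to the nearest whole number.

456 W/m²

Hour angle H = 15° × (15.25 − 12) = 48.75°.
cos θ_z = sin φ sin δ + cos φ cos δ cos H = (0.2756)(0.3074) + (0.9613)(0.9516)(0.6593) = 0.6878.
Air mass m = 1/cos θ_z = 1/0.6878 = 1.454; τ^m = 0.61^1.454 = 0.4874.
Surface direct beam = 1361 × 0.6878 × 0.4874 = 456.25 W/m².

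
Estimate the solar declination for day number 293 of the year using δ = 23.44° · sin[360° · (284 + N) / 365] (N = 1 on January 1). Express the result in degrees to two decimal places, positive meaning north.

360 × (284 + 293) / 365 = 569.096°; sin(569.096°) = -0.4863.
δ = 23.44 × -0.4863 = -11.399° ≈ -11.40°.

-11.40°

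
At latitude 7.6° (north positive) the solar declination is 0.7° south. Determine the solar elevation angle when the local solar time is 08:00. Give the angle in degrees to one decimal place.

Hour angle H = 15° × (8 − 12) = -60.00°.
With φ = 7.6°, δ = -0.7°, H = -60.00°: sin φ sin δ = -0.0016, cos φ cos δ cos H = 0.4956, so cos θ_z = 0.4940.
θ_z = arccos(0.4940) = 60.40°, so the elevation is 90° − 60.40° = 29.60°.

29.6°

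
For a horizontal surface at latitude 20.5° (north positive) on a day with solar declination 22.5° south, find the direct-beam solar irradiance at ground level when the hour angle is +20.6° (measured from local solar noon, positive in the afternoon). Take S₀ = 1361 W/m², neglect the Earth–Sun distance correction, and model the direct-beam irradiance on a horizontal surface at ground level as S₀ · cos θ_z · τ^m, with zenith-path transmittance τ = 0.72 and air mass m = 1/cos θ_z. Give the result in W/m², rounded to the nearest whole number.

566 W/m²

cos θ_z = sin(20.5°) sin(-22.5°) + cos(20.5°) cos(-22.5°) cos(20.60°) = -0.1340 + 0.8100 = 0.6760.
Air mass m = 1/cos θ_z = 1/0.6760 = 1.479; τ^m = 0.72^1.479 = 0.6152.
Surface direct beam = 1361 × 0.6760 × 0.6152 = 566.01 W/m².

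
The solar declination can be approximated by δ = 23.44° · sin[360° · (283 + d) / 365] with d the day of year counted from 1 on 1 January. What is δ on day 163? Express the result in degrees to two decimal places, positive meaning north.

360 × (283 + 163) / 365 = 439.890°; sin(439.890°) = 0.9845.
δ = 23.44 × 0.9845 = 23.077° ≈ +23.08°.

+23.08°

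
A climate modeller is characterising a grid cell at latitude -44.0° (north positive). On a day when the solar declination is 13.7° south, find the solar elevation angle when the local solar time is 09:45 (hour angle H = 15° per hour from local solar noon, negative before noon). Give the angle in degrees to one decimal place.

Hour angle H = 15° × (9.75 − 12) = -33.75°.
cos θ_z = sin(-44.0°) sin(-13.7°) + cos(-44.0°) cos(-13.7°) cos(-33.75°) = 0.1645 + 0.5811 = 0.7456.
θ_z = arccos(0.7456) = 41.79°, so the elevation is 90° − 41.79° = 48.21°.

48.2°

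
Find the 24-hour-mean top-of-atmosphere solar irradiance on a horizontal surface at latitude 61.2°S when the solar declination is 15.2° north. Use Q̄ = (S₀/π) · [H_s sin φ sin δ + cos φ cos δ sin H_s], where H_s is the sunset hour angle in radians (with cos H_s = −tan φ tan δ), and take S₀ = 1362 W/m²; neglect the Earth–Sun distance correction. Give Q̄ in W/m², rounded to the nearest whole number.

70 W/m²

−tan φ tan δ = −(-1.8190)(0.2717) = 0.4942; H_s = arccos(0.4942) = 60.38°. In radians, H_s = 1.0538.
H_s sin φ sin δ = 1.0538 × -0.8763 × 0.2622 = -0.2421.
cos φ cos δ sin H_s = 0.4818 × 0.9650 × 0.8693 = 0.4042.
Q̄ = (1362/π) × (-0.2421 + 0.4042) = 433.54 × 0.1621 = 70.28 W/m².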